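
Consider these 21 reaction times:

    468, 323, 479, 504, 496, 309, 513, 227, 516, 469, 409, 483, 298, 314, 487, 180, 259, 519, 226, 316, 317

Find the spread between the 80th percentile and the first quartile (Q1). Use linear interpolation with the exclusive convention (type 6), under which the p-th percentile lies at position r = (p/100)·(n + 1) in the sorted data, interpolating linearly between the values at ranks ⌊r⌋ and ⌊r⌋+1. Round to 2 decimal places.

Sorted: 180, 226, 227, 259, 298, 309, 314, 316, 317, 323, 409, 468, 469, 479, 483, 487, 496, 504, 513, 516, 519.
n = 21.
P25: r = 5.5; ranks 5–6 are 298, 309; interpolating gives 303.5.
P80: r = 17.6; ranks 17–18 are 496, 504; interpolating gives 500.8.
Difference: 500.8 − 303.5 = 197.3.

197.30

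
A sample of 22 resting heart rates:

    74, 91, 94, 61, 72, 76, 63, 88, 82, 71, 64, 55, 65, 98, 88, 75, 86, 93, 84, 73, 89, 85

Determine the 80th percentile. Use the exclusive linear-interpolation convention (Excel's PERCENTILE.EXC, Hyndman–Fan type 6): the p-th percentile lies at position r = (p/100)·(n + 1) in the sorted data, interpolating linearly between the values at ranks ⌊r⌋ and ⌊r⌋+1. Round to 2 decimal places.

Sorted: 55, 61, 63, 64, 65, 71, 72, 73, 74, 75, 76, 82, 84, 85, 86, 88, 88, 89, 91, 93, 94, 98.
n = 22.
r = (80/100)·(22 + 1) = 18.4.
Rank 18 is 89 and rank 19 is 91.
Interpolate: 89 + 0.4·(91 − 89) = 89 + 0.4·2 = 89.8.

89.80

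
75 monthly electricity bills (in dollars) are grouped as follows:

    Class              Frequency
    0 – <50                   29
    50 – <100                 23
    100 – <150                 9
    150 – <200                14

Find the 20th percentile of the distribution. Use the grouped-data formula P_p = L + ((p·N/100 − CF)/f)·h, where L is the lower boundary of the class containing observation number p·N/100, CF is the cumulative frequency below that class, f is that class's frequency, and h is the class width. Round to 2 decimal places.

25.86

N = 75; target position k = 20/100 · 75 = 15.
Cumulative frequencies: 29, 52, 61, 75.
Observation 15 falls in the class 0 – <50.
L = 0, CF = 0, f = 29, h = 50.
P20 = 0 + ((15 − 0)/29)·50 = 0 + 25.8621 = 25.8621.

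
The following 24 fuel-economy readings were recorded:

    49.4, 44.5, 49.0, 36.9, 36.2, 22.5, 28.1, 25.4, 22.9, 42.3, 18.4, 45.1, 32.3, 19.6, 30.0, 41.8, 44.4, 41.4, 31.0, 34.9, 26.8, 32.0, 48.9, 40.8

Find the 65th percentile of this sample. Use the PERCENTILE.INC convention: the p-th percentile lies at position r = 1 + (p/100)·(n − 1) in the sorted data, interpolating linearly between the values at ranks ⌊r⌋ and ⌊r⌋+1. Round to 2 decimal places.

41.37

Sorted: 18.4, 19.6, 22.5, 22.9, 25.4, 26.8, 28.1, 30.0, 31.0, 32.0, 32.3, 34.9, 36.2, 36.9, 40.8, 41.4, 41.8, 42.3, 44.4, 44.5, 45.1, 48.9, 49.0, 49.4.
n = 24.
r = 1 + (65/100)·(24 − 1) = 1 + 14.95 = 15.95.
Rank 15 is 40.8 and rank 16 is 41.4.
Interpolate: 40.8 + 0.95·(41.4 − 40.8) = 40.8 + 0.95·0.6 = 41.37.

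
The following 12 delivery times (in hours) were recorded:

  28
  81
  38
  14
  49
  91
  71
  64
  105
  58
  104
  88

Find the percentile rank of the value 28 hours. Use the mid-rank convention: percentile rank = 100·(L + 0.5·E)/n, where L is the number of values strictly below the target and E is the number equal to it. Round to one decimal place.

12.5

Sorted: 14, 28, 38, 49, 58, 64, 71, 81, 88, 91, 104, 105.
Count below 28: L = 1; count equal: E = 1; n = 12.
Percentile rank = 100·(1 + 0.5·1)/12 = 100·1.5/12 = 12.5.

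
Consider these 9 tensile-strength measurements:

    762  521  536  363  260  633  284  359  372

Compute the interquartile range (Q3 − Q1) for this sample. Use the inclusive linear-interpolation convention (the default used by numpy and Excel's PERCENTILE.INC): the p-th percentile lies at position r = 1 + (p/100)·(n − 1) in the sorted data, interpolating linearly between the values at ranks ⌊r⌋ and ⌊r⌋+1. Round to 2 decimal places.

177.00

Sorted: 260, 284, 359, 363, 372, 521, 536, 633, 762.
n = 9.
P25: r = 3 (integer) → 359.
P75: r = 7 (integer) → 536.
Difference: 536 − 359 = 177.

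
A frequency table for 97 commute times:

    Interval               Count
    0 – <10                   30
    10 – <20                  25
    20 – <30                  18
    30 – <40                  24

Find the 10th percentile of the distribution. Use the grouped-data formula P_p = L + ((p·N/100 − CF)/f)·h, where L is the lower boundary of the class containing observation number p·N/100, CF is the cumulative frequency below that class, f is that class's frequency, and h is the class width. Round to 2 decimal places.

3.23

N = 97; target position k = 10/100 · 97 = 9.7.
Cumulative frequencies: 30, 55, 73, 97.
Observation 9.7 falls in the class 0 – <10.
L = 0, CF = 0, f = 30, h = 10.
P10 = 0 + ((9.7 − 0)/30)·10 = 0 + 3.23333 = 3.23333.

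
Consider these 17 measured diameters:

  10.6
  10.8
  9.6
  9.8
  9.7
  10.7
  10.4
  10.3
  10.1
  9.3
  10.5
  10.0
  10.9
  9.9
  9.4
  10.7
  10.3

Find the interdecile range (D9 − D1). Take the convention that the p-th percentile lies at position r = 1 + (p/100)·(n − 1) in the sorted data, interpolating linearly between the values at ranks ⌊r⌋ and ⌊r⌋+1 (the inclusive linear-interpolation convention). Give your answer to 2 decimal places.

1.22

Sorted: 9.3, 9.4, 9.6, 9.7, 9.8, 9.9, 10.0, 10.1, 10.3, 10.3, 10.4, 10.5, 10.6, 10.7, 10.7, 10.8, 10.9.
n = 17.
P10: r = 2.6; ranks 2–3 are 9.4, 9.6; interpolating gives 9.52.
P90: r = 15.4; ranks 15–16 are 10.7, 10.8; interpolating gives 10.74.
Difference: 10.74 − 9.52 = 1.22.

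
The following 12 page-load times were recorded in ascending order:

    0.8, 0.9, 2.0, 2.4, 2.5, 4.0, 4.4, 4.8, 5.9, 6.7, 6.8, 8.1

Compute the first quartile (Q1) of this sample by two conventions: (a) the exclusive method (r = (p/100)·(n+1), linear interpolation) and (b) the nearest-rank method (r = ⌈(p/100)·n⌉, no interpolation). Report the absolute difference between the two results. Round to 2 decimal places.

n = 12.
(a) r = 3.25; between ranks 3 (2.0) and 4 (2.4): 2.1.
(b) the nearest-rank method: rank 3 → 2.
|2.1 − 2| = 0.1.

0.10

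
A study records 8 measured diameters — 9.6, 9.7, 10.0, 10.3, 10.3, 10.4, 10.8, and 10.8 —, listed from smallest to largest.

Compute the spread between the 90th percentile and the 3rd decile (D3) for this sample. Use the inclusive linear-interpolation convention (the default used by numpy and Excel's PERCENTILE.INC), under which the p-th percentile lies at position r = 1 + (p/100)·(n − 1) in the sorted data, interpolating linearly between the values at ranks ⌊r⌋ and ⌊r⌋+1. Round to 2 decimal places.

0.77

n = 8.
P30: r = 3.1; ranks 3–4 are 10.0, 10.3; interpolating gives 10.03.
P90: r = 7.3; ranks 7–8 are 10.8, 10.8; interpolating gives 10.8.
Difference: 10.8 − 10.03 = 0.77.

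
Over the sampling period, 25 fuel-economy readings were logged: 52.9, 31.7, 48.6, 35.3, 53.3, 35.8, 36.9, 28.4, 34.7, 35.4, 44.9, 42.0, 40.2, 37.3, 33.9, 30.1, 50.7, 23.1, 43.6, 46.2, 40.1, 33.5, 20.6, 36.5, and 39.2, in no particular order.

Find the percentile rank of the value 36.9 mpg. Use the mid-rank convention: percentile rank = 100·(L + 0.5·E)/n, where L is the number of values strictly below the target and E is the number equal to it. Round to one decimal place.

Sorted: 20.6, 23.1, 28.4, 30.1, 31.7, 33.5, 33.9, 34.7, 35.3, 35.4, 35.8, 36.5, 36.9, 37.3, 39.2, 40.1, 40.2, 42.0, 43.6, 44.9, 46.2, 48.6, 50.7, 52.9, 53.3.
Count below 36.9: L = 12; count equal: E = 1; n = 25.
Percentile rank = 100·(12 + 0.5·1)/25 = 100·12.5/25 = 50.

50.0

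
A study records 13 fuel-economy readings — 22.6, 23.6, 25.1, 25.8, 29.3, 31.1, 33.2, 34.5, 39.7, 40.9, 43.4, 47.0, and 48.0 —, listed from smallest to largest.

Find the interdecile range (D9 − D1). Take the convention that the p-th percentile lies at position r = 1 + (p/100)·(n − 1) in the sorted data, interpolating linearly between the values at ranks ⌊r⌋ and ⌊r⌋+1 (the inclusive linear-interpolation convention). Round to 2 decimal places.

22.38

n = 13.
P10: r = 2.2; ranks 2–3 are 23.6, 25.1; interpolating gives 23.9.
P90: r = 11.8; ranks 11–12 are 43.4, 47.0; interpolating gives 46.28.
Difference: 46.28 − 23.9 = 22.38.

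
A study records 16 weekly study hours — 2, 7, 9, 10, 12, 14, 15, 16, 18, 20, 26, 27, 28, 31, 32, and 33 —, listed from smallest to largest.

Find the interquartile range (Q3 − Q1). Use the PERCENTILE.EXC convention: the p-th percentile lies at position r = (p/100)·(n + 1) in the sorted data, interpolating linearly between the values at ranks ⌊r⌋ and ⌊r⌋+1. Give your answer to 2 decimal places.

17.25

n = 16.
P25: r = 4.25; ranks 4–5 are 10, 12; interpolating gives 10.5.
P75: r = 12.75; ranks 12–13 are 27, 28; interpolating gives 27.75.
Difference: 27.75 − 10.5 = 17.25.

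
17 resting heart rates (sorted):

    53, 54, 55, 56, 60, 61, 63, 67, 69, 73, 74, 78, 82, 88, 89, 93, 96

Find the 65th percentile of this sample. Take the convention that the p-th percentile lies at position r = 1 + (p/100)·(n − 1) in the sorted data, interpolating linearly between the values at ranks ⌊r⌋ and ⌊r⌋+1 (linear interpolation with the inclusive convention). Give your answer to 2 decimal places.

n = 17.
r = 1 + (65/100)·(17 − 1) = 1 + 10.4 = 11.4.
Rank 11 is 74 and rank 12 is 78.
Interpolate: 74 + 0.4·(78 − 74) = 74 + 0.4·4 = 75.6.

75.60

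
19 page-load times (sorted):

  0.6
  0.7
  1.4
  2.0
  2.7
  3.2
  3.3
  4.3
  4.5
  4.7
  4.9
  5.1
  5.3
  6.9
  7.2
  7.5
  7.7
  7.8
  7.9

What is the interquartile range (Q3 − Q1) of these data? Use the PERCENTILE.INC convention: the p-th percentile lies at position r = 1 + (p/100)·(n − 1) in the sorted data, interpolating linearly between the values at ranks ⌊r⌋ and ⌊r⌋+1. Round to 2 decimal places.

4.10

n = 19.
P25: r = 5.5; ranks 5–6 are 2.7, 3.2; interpolating gives 2.95.
P75: r = 14.5; ranks 14–15 are 6.9, 7.2; interpolating gives 7.05.
Difference: 7.05 − 2.95 = 4.1.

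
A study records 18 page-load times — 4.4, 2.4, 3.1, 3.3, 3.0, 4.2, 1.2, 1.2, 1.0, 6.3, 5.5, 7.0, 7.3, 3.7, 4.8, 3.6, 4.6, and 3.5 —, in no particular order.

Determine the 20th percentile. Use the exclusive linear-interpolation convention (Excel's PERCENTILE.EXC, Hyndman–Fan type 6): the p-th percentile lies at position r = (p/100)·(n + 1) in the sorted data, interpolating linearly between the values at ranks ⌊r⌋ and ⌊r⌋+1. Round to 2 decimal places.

2.16

Sorted: 1.0, 1.2, 1.2, 2.4, 3.0, 3.1, 3.3, 3.5, 3.6, 3.7, 4.2, 4.4, 4.6, 4.8, 5.5, 6.3, 7.0, 7.3.
n = 18.
r = (20/100)·(18 + 1) = 3.8.
Rank 3 is 1.2 and rank 4 is 2.4.
Interpolate: 1.2 + 0.8·(2.4 − 1.2) = 1.2 + 0.8·1.2 = 2.16.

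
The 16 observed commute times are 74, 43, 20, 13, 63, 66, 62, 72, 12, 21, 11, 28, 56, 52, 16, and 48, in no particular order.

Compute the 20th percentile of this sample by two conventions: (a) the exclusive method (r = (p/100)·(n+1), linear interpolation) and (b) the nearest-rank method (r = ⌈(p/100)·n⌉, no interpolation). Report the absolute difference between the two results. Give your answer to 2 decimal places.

1.80

Sorted: 11, 12, 13, 16, 20, 21, 28, 43, 48, 52, 56, 62, 63, 66, 72, 74.
n = 16.
(a) r = 3.4; between ranks 3 (13) and 4 (16): 14.2.
(b) the nearest-rank method: rank 4 → 16.
|14.2 − 16| = 1.8.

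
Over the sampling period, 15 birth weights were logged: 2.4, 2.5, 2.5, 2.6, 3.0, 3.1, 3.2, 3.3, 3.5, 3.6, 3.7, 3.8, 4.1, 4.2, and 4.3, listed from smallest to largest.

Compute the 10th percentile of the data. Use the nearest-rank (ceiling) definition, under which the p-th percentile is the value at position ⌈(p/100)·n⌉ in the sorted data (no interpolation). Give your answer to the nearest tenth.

2.5

n = 15.
Position = ⌈10/100 · 15⌉ = ⌈1.5⌉ = 2.
The value at rank 2 is 2.5.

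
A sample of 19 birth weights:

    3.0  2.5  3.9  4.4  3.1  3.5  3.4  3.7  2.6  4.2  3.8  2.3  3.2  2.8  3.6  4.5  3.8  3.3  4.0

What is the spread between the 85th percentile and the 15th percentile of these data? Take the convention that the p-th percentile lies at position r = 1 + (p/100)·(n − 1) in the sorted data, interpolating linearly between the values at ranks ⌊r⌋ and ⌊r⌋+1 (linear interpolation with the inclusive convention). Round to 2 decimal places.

Sorted: 2.3, 2.5, 2.6, 2.8, 3.0, 3.1, 3.2, 3.3, 3.4, 3.5, 3.6, 3.7, 3.8, 3.8, 3.9, 4.0, 4.2, 4.4, 4.5.
n = 19.
P15: r = 3.7; ranks 3–4 are 2.6, 2.8; interpolating gives 2.74.
P85: r = 16.3; ranks 16–17 are 4.0, 4.2; interpolating gives 4.06.
Difference: 4.06 − 2.74 = 1.32.

1.32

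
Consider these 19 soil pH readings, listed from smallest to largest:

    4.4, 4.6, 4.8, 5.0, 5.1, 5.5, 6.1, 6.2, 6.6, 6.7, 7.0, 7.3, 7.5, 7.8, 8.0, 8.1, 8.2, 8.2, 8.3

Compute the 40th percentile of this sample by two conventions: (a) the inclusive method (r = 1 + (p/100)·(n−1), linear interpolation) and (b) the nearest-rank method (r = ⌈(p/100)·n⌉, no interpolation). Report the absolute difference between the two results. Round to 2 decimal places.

n = 19.
(a) r = 8.2; between ranks 8 (6.2) and 9 (6.6): 6.28.
(b) the nearest-rank method: rank 8 → 6.2.
|6.28 − 6.2| = 0.08.

0.08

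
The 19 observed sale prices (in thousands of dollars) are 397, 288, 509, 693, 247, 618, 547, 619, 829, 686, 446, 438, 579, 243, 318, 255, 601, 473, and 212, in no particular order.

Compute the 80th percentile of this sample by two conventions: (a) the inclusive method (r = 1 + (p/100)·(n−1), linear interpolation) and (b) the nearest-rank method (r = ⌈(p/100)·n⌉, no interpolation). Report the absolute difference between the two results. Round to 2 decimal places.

Sorted: 212, 243, 247, 255, 288, 318, 397, 438, 446, 473, 509, 547, 579, 601, 618, 619, 686, 693, 829.
n = 19.
(a) r = 15.4; between ranks 15 (618) and 16 (619): 618.4.
(b) the nearest-rank method: rank 16 → 619.
|618.4 − 619| = 0.6.

0.60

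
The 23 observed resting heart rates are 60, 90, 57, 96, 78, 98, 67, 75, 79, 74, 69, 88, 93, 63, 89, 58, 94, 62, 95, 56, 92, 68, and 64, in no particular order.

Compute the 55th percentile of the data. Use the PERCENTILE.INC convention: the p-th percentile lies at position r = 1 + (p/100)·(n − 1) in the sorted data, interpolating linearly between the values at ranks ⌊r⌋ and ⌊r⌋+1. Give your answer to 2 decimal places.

Sorted: 56, 57, 58, 60, 62, 63, 64, 67, 68, 69, 74, 75, 78, 79, 88, 89, 90, 92, 93, 94, 95, 96, 98.
n = 23.
r = 1 + (55/100)·(23 − 1) = 1 + 12.1 = 13.1.
Rank 13 is 78 and rank 14 is 79.
Interpolate: 78 + 0.1·(79 − 78) = 78 + 0.1·1 = 78.1.

78.10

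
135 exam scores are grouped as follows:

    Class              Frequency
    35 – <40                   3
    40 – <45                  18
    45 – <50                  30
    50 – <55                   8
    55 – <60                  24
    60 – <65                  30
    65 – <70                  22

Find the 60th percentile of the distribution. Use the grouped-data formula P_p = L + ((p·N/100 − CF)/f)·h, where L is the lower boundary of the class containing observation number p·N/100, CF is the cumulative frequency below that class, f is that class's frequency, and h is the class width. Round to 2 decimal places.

N = 135; target position k = 60/100 · 135 = 81.
Cumulative frequencies: 3, 21, 51, 59, 83, 113, 135.
Observation 81 falls in the class 55 – <60.
L = 55, CF = 59, f = 24, h = 5.
P60 = 55 + ((81 − 59)/24)·5 = 55 + 4.58333 = 59.5833.

59.58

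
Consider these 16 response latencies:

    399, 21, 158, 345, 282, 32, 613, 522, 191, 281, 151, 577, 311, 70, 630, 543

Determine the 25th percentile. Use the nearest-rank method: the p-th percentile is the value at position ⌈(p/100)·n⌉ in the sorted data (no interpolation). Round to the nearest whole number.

Sorted: 21, 32, 70, 151, 158, 191, 281, 282, 311, 345, 399, 522, 543, 577, 613, 630.
n = 16.
Position = ⌈25/100 · 16⌉ = ⌈4⌉ = 4.
The value at rank 4 is 151.

151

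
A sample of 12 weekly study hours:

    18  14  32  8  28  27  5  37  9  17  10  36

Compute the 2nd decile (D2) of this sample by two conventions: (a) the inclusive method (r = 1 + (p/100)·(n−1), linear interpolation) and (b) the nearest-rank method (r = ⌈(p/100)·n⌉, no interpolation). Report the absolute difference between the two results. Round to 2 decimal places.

0.20

Sorted: 5, 8, 9, 10, 14, 17, 18, 27, 28, 32, 36, 37.
n = 12.
(a) r = 3.2; between ranks 3 (9) and 4 (10): 9.2.
(b) the nearest-rank method: rank 3 → 9.
|9.2 − 9| = 0.2.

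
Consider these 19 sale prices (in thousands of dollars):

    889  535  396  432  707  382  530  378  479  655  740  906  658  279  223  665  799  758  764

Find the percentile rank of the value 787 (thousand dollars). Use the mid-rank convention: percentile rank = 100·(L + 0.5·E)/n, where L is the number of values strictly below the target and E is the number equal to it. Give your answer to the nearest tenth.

84.2

Sorted: 223, 279, 378, 382, 396, 432, 479, 530, 535, 655, 658, 665, 707, 740, 758, 764, 799, 889, 906.
Count below 787: L = 16; count equal: E = 0; n = 19.
Percentile rank = 100·(16 + 0.5·0)/19 = 100·16/19 = 84.21.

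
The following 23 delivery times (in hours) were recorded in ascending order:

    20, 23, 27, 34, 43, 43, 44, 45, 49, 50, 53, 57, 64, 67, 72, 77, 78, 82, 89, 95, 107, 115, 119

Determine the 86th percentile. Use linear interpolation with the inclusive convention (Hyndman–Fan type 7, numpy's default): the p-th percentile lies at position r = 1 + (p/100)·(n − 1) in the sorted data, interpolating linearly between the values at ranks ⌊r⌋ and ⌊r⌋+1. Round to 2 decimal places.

n = 23.
r = 1 + (86/100)·(23 − 1) = 1 + 18.92 = 19.92.
Rank 19 is 89 and rank 20 is 95.
Interpolate: 89 + 0.92·(95 − 89) = 89 + 0.92·6 = 94.52.

94.52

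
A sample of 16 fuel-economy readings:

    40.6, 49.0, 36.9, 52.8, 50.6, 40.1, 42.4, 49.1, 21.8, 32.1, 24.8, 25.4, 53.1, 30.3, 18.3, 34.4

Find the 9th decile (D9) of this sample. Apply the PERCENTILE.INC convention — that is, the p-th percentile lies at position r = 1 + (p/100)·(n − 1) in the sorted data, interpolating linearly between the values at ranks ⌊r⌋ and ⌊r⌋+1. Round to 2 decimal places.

51.70

Sorted: 18.3, 21.8, 24.8, 25.4, 30.3, 32.1, 34.4, 36.9, 40.1, 40.6, 42.4, 49.0, 49.1, 50.6, 52.8, 53.1.
n = 16.
r = 1 + (90/100)·(16 − 1) = 1 + 13.5 = 14.5.
Rank 14 is 50.6 and rank 15 is 52.8.
Interpolate: 50.6 + 0.5·(52.8 − 50.6) = 50.6 + 0.5·2.2 = 51.7.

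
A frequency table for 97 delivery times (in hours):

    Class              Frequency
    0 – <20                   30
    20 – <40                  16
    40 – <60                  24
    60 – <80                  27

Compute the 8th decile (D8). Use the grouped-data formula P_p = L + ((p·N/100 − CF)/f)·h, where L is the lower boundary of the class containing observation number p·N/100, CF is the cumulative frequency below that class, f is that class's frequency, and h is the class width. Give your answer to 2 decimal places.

N = 97; target position k = 80/100 · 97 = 77.6.
Cumulative frequencies: 30, 46, 70, 97.
Observation 77.6 falls in the class 60 – <80.
L = 60, CF = 70, f = 27, h = 20.
P80 = 60 + ((77.6 − 70)/27)·20 = 60 + 5.62963 = 65.6296.

65.63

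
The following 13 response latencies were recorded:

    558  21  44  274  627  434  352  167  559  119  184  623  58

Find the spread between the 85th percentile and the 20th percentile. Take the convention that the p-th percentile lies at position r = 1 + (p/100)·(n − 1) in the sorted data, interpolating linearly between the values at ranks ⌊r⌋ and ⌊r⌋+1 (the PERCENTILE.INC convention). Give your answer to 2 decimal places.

Sorted: 21, 44, 58, 119, 167, 184, 274, 352, 434, 558, 559, 623, 627.
n = 13.
P20: r = 3.4; ranks 3–4 are 58, 119; interpolating gives 82.4.
P85: r = 11.2; ranks 11–12 are 559, 623; interpolating gives 571.8.
Difference: 571.8 − 82.4 = 489.4.

489.40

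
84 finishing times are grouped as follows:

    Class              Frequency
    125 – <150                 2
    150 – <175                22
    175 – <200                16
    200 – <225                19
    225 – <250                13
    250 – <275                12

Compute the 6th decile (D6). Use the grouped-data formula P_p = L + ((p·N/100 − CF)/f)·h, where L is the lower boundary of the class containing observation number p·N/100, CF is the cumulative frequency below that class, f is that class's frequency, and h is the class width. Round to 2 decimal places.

213.68

N = 84; target position k = 60/100 · 84 = 50.4.
Cumulative frequencies: 2, 24, 40, 59, 72, 84.
Observation 50.4 falls in the class 200 – <225.
L = 200, CF = 40, f = 19, h = 25.
P60 = 200 + ((50.4 − 40)/19)·25 = 200 + 13.6842 = 213.684.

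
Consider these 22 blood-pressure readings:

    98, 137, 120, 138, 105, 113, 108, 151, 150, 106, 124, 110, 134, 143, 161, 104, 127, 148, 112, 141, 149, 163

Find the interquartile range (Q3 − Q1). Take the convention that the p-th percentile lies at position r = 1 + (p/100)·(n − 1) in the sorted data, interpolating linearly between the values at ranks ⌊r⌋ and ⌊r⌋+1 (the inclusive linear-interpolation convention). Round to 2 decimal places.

Sorted: 98, 104, 105, 106, 108, 110, 112, 113, 120, 124, 127, 134, 137, 138, 141, 143, 148, 149, 150, 151, 161, 163.
n = 22.
P25: r = 6.25; ranks 6–7 are 110, 112; interpolating gives 110.5.
P75: r = 16.75; ranks 16–17 are 143, 148; interpolating gives 146.75.
Difference: 146.75 − 110.5 = 36.25.

36.25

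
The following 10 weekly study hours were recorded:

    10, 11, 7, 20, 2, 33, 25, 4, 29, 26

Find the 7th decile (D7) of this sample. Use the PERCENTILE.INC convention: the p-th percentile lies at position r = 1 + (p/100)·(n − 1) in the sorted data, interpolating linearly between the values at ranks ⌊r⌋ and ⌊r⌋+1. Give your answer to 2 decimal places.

Sorted: 2, 4, 7, 10, 11, 20, 25, 26, 29, 33.
n = 10.
r = 1 + (70/100)·(10 − 1) = 1 + 6.3 = 7.3.
Rank 7 is 25 and rank 8 is 26.
Interpolate: 25 + 0.3·(26 − 25) = 25 + 0.3·1 = 25.3.

25.30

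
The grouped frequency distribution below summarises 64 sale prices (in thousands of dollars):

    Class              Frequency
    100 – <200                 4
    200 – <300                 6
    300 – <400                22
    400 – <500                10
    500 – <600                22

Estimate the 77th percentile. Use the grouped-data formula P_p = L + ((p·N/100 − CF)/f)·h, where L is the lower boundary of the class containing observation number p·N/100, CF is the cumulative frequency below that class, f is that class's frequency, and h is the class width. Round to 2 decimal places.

N = 64; target position k = 77/100 · 64 = 49.28.
Cumulative frequencies: 4, 10, 32, 42, 64.
Observation 49.28 falls in the class 500 – <600.
L = 500, CF = 42, f = 22, h = 100.
P77 = 500 + ((49.28 − 42)/22)·100 = 500 + 33.0909 = 533.091.

533.09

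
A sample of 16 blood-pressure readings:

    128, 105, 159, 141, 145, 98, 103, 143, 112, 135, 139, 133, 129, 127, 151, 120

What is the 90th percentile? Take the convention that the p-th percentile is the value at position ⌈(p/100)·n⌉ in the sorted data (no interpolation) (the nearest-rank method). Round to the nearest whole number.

Sorted: 98, 103, 105, 112, 120, 127, 128, 129, 133, 135, 139, 141, 143, 145, 151, 159.
n = 16.
Position = ⌈90/100 · 16⌉ = ⌈14.4⌉ = 15.
The value at rank 15 is 151.

151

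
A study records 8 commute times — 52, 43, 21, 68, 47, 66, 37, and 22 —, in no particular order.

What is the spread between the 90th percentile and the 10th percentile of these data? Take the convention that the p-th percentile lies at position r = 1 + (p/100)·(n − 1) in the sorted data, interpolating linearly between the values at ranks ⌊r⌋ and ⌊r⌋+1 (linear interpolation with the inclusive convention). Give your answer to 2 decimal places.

Sorted: 21, 22, 37, 43, 47, 52, 66, 68.
n = 8.
P10: r = 1.7; ranks 1–2 are 21, 22; interpolating gives 21.7.
P90: r = 7.3; ranks 7–8 are 66, 68; interpolating gives 66.6.
Difference: 66.6 − 21.7 = 44.9.

44.90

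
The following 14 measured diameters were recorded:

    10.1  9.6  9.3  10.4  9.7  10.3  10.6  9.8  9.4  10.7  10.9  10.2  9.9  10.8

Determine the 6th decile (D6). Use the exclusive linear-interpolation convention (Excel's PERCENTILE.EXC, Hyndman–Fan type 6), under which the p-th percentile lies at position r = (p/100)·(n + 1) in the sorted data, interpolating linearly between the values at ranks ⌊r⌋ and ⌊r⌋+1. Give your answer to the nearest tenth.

10.3

Sorted: 9.3, 9.4, 9.6, 9.7, 9.8, 9.9, 10.1, 10.2, 10.3, 10.4, 10.6, 10.7, 10.8, 10.9.
n = 14.
r = (60/100)·(14 + 1) = 9.
r is an integer, so P60 is the value at rank 9: 10.3.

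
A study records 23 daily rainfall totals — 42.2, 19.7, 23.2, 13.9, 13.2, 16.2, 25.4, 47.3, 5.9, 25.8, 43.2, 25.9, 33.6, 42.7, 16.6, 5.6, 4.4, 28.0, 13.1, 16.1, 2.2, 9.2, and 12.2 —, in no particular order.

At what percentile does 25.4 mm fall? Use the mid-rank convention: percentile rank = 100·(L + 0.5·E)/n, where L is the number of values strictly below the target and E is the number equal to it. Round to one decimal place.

63.0

Sorted: 2.2, 4.4, 5.6, 5.9, 9.2, 12.2, 13.1, 13.2, 13.9, 16.1, 16.2, 16.6, 19.7, 23.2, 25.4, 25.8, 25.9, 28.0, 33.6, 42.2, 42.7, 43.2, 47.3.
Count below 25.4: L = 14; count equal: E = 1; n = 23.
Percentile rank = 100·(14 + 0.5·1)/23 = 100·14.5/23 = 63.04.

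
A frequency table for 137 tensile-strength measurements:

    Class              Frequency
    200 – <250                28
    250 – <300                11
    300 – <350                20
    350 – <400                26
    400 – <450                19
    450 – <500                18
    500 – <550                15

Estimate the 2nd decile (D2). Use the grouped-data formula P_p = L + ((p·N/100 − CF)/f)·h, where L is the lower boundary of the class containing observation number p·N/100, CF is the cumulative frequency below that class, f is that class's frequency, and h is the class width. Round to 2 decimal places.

248.93

N = 137; target position k = 20/100 · 137 = 27.4.
Cumulative frequencies: 28, 39, 59, 85, 104, 122, 137.
Observation 27.4 falls in the class 200 – <250.
L = 200, CF = 0, f = 28, h = 50.
P20 = 200 + ((27.4 − 0)/28)·50 = 200 + 48.9286 = 248.929.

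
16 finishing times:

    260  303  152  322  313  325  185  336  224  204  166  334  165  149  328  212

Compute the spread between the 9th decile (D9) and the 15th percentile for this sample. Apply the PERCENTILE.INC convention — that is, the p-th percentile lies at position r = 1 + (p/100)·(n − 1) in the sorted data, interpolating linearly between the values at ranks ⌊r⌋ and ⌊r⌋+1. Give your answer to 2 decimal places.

165.75

Sorted: 149, 152, 165, 166, 185, 204, 212, 224, 260, 303, 313, 322, 325, 328, 334, 336.
n = 16.
P15: r = 3.25; ranks 3–4 are 165, 166; interpolating gives 165.25.
P90: r = 14.5; ranks 14–15 are 328, 334; interpolating gives 331.
Difference: 331 − 165.25 = 165.75.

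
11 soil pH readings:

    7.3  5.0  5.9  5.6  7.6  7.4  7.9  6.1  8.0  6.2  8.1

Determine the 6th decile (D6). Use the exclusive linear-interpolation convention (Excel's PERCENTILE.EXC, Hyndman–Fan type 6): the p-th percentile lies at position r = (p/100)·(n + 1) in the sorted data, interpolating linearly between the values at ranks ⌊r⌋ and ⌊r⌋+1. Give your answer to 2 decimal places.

Sorted: 5.0, 5.6, 5.9, 6.1, 6.2, 7.3, 7.4, 7.6, 7.9, 8.0, 8.1.
n = 11.
r = (60/100)·(11 + 1) = 7.2.
Rank 7 is 7.4 and rank 8 is 7.6.
Interpolate: 7.4 + 0.2·(7.6 − 7.4) = 7.4 + 0.2·0.2 = 7.44.

7.44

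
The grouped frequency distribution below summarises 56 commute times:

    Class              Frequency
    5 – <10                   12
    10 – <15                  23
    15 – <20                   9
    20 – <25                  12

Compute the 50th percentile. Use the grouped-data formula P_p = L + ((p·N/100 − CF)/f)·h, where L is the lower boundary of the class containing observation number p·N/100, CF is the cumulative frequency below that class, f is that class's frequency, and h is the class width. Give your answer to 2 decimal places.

N = 56; target position k = 50/100 · 56 = 28.
Cumulative frequencies: 12, 35, 44, 56.
Observation 28 falls in the class 10 – <15.
L = 10, CF = 12, f = 23, h = 5.
P50 = 10 + ((28 − 12)/23)·5 = 10 + 3.47826 = 13.4783.

13.48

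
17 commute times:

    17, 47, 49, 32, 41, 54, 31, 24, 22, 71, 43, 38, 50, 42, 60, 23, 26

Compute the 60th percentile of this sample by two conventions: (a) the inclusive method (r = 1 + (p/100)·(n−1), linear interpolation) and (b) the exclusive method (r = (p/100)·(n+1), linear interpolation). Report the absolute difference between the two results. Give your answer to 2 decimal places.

Sorted: 17, 22, 23, 24, 26, 31, 32, 38, 41, 42, 43, 47, 49, 50, 54, 60, 71.
n = 17.
(a) r = 10.6; between ranks 10 (42) and 11 (43): 42.6.
(b) r = 10.8; between ranks 10 (42) and 11 (43): 42.8.
|42.6 − 42.8| = 0.2.

0.20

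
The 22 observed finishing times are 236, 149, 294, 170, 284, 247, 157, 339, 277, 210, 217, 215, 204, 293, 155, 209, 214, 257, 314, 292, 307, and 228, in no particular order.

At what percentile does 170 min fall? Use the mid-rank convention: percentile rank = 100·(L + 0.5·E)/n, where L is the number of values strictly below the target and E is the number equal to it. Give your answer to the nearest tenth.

Sorted: 149, 155, 157, 170, 204, 209, 210, 214, 215, 217, 228, 236, 247, 257, 277, 284, 292, 293, 294, 307, 314, 339.
Count below 170: L = 3; count equal: E = 1; n = 22.
Percentile rank = 100·(3 + 0.5·1)/22 = 100·3.5/22 = 15.91.

15.9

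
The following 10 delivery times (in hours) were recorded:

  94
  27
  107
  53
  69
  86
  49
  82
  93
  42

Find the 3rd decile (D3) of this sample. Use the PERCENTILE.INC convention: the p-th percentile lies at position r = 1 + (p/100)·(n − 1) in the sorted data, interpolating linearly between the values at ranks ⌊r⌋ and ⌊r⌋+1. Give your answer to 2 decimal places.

Sorted: 27, 42, 49, 53, 69, 82, 86, 93, 94, 107.
n = 10.
r = 1 + (30/100)·(10 − 1) = 1 + 2.7 = 3.7.
Rank 3 is 49 and rank 4 is 53.
Interpolate: 49 + 0.7·(53 − 49) = 49 + 0.7·4 = 51.8.

51.80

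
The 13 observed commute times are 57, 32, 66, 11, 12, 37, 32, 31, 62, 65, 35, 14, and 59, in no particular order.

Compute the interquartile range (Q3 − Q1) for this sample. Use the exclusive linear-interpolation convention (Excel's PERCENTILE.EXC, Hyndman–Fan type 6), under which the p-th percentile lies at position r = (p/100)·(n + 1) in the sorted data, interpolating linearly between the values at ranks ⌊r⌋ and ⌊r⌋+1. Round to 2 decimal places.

Sorted: 11, 12, 14, 31, 32, 32, 35, 37, 57, 59, 62, 65, 66.
n = 13.
P25: r = 3.5; ranks 3–4 are 14, 31; interpolating gives 22.5.
P75: r = 10.5; ranks 10–11 are 59, 62; interpolating gives 60.5.
Difference: 60.5 − 22.5 = 38.

38.00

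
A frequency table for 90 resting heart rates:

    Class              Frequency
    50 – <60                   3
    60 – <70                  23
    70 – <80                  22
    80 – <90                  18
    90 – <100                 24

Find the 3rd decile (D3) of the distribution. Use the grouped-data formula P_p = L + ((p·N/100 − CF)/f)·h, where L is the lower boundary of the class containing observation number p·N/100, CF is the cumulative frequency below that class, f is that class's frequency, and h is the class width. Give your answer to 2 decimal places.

N = 90; target position k = 30/100 · 90 = 27.
Cumulative frequencies: 3, 26, 48, 66, 90.
Observation 27 falls in the class 70 – <80.
L = 70, CF = 26, f = 22, h = 10.
P30 = 70 + ((27 − 26)/22)·10 = 70 + 0.454545 = 70.4545.

70.45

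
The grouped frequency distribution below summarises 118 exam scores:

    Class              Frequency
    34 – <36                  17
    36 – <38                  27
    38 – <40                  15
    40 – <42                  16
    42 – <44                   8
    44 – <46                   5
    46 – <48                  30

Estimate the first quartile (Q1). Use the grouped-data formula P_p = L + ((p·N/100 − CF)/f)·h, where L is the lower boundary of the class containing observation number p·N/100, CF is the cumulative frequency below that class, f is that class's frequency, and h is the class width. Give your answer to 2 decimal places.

36.93

N = 118; target position k = 25/100 · 118 = 29.5.
Cumulative frequencies: 17, 44, 59, 75, 83, 88, 118.
Observation 29.5 falls in the class 36 – <38.
L = 36, CF = 17, f = 27, h = 2.
P25 = 36 + ((29.5 − 17)/27)·2 = 36 + 0.925926 = 36.9259.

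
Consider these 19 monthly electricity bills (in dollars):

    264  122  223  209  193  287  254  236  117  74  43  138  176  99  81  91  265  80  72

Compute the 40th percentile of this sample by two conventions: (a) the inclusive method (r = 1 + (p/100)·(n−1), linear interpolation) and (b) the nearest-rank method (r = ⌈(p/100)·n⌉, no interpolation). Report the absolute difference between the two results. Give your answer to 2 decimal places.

1.00

Sorted: 43, 72, 74, 80, 81, 91, 99, 117, 122, 138, 176, 193, 209, 223, 236, 254, 264, 265, 287.
n = 19.
(a) r = 8.2; between ranks 8 (117) and 9 (122): 118.
(b) the nearest-rank method: rank 8 → 117.
|118 − 117| = 1.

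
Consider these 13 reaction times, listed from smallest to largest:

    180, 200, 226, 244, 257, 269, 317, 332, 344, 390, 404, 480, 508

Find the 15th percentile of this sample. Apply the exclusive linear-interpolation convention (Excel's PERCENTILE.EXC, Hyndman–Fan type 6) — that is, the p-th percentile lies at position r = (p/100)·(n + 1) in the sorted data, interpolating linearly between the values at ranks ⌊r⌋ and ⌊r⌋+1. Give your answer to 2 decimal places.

202.60

n = 13.
r = (15/100)·(13 + 1) = 2.1.
Rank 2 is 200 and rank 3 is 226.
Interpolate: 200 + 0.1·(226 − 200) = 200 + 0.1·26 = 202.6.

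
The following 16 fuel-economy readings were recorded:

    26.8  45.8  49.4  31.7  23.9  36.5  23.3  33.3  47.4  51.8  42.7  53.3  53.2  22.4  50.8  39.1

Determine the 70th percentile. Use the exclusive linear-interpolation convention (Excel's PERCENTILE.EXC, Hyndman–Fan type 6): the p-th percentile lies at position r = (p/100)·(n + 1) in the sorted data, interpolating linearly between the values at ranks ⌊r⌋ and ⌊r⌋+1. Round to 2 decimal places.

49.20

Sorted: 22.4, 23.3, 23.9, 26.8, 31.7, 33.3, 36.5, 39.1, 42.7, 45.8, 47.4, 49.4, 50.8, 51.8, 53.2, 53.3.
n = 16.
r = (70/100)·(16 + 1) = 11.9.
Rank 11 is 47.4 and rank 12 is 49.4.
Interpolate: 47.4 + 0.9·(49.4 − 47.4) = 47.4 + 0.9·2 = 49.2.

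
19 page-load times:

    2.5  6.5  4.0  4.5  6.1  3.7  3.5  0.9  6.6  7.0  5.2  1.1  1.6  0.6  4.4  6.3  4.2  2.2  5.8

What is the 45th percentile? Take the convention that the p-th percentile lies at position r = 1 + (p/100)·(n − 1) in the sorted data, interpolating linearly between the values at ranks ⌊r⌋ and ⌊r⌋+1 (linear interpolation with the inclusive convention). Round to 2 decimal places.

Sorted: 0.6, 0.9, 1.1, 1.6, 2.2, 2.5, 3.5, 3.7, 4.0, 4.2, 4.4, 4.5, 5.2, 5.8, 6.1, 6.3, 6.5, 6.6, 7.0.
n = 19.
r = 1 + (45/100)·(19 − 1) = 1 + 8.1 = 9.1.
Rank 9 is 4.0 and rank 10 is 4.2.
Interpolate: 4.0 + 0.1·(4.2 − 4.0) = 4.0 + 0.1·0.2 = 4.02.

4.02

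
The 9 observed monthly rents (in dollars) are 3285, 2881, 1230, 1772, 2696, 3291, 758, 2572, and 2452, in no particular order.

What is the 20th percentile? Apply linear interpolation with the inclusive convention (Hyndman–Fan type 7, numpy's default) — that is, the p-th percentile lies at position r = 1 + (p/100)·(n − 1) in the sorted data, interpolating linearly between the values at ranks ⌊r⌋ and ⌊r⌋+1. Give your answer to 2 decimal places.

1555.20

Sorted: 758, 1230, 1772, 2452, 2572, 2696, 2881, 3285, 3291.
n = 9.
r = 1 + (20/100)·(9 − 1) = 1 + 1.6 = 2.6.
Rank 2 is 1230 and rank 3 is 1772.
Interpolate: 1230 + 0.6·(1772 − 1230) = 1230 + 0.6·542 = 1555.2.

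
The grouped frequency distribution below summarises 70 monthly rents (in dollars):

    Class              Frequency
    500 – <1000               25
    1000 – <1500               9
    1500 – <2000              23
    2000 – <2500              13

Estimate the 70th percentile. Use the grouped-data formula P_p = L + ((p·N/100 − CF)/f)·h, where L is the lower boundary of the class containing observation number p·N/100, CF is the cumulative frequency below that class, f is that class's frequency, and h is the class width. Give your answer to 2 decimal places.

N = 70; target position k = 70/100 · 70 = 49.
Cumulative frequencies: 25, 34, 57, 70.
Observation 49 falls in the class 1500 – <2000.
L = 1500, CF = 34, f = 23, h = 500.
P70 = 1500 + ((49 − 34)/23)·500 = 1500 + 326.087 = 1826.09.

1826.09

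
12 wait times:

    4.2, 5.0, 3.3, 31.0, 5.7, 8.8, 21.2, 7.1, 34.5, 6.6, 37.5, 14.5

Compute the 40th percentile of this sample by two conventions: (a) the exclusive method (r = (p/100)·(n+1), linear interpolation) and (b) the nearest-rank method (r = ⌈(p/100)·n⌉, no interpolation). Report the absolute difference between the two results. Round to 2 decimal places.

0.10

Sorted: 3.3, 4.2, 5.0, 5.7, 6.6, 7.1, 8.8, 14.5, 21.2, 31.0, 34.5, 37.5.
n = 12.
(a) r = 5.2; between ranks 5 (6.6) and 6 (7.1): 6.7.
(b) the nearest-rank method: rank 5 → 6.6.
|6.7 − 6.6| = 0.1.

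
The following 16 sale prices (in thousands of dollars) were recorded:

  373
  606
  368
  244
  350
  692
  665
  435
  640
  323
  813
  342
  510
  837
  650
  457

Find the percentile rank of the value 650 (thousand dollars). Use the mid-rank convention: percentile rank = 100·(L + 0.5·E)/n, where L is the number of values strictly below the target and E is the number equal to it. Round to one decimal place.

Sorted: 244, 323, 342, 350, 368, 373, 435, 457, 510, 606, 640, 650, 665, 692, 813, 837.
Count below 650: L = 11; count equal: E = 1; n = 16.
Percentile rank = 100·(11 + 0.5·1)/16 = 100·11.5/16 = 71.88.

71.9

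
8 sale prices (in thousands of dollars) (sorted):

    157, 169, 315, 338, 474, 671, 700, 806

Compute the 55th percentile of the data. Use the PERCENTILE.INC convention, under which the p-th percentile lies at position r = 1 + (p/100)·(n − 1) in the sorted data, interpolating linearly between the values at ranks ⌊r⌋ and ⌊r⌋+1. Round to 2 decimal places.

453.60

n = 8.
r = 1 + (55/100)·(8 − 1) = 1 + 3.85 = 4.85.
Rank 4 is 338 and rank 5 is 474.
Interpolate: 338 + 0.85·(474 − 338) = 338 + 0.85·136 = 453.6.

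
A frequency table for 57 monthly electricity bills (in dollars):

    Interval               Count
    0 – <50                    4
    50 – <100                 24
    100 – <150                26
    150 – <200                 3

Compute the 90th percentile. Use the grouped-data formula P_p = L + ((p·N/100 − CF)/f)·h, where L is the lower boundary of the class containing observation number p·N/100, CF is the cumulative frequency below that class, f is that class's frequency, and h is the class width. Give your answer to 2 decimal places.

144.81

N = 57; target position k = 90/100 · 57 = 51.3.
Cumulative frequencies: 4, 28, 54, 57.
Observation 51.3 falls in the class 100 – <150.
L = 100, CF = 28, f = 26, h = 50.
P90 = 100 + ((51.3 − 28)/26)·50 = 100 + 44.8077 = 144.808.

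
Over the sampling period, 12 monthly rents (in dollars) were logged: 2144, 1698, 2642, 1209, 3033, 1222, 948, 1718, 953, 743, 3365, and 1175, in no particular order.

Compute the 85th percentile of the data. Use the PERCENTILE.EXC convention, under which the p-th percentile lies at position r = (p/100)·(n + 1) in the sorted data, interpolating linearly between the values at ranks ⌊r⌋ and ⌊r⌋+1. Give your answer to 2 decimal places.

Sorted: 743, 948, 953, 1175, 1209, 1222, 1698, 1718, 2144, 2642, 3033, 3365.
n = 12.
r = (85/100)·(12 + 1) = 11.05.
Rank 11 is 3033 and rank 12 is 3365.
Interpolate: 3033 + 0.05·(3365 − 3033) = 3033 + 0.05·332 = 3049.6.

3049.60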